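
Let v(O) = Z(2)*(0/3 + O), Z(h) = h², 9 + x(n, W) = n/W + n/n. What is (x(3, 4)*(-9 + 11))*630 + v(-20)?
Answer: -9215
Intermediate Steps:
x(n, W) = -8 + n/W (x(n, W) = -9 + (n/W + n/n) = -9 + (n/W + 1) = -9 + (1 + n/W) = -8 + n/W)
v(O) = 4*O (v(O) = 2²*(0/3 + O) = 4*(0*(⅓) + O) = 4*(0 + O) = 4*O)
(x(3, 4)*(-9 + 11))*630 + v(-20) = ((-8 + 3/4)*(-9 + 11))*630 + 4*(-20) = ((-8 + 3*(¼))*2)*630 - 80 = ((-8 + ¾)*2)*630 - 80 = -29/4*2*630 - 80 = -29/2*630 - 80 = -9135 - 80 = -9215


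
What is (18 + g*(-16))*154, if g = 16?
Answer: -36652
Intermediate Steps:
(18 + g*(-16))*154 = (18 + 16*(-16))*154 = (18 - 256)*154 = -238*154 = -36652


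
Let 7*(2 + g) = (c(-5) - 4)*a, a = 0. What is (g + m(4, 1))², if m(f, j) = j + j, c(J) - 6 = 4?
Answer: 0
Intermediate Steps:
c(J) = 10 (c(J) = 6 + 4 = 10)
m(f, j) = 2*j
g = -2 (g = -2 + ((10 - 4)*0)/7 = -2 + (6*0)/7 = -2 + (⅐)*0 = -2 + 0 = -2)
(g + m(4, 1))² = (-2 + 2*1)² = (-2 + 2)² = 0² = 0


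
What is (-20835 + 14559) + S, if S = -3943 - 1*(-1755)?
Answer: -8464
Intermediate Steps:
S = -2188 (S = -3943 + 1755 = -2188)
(-20835 + 14559) + S = (-20835 + 14559) - 2188 = -6276 - 2188 = -8464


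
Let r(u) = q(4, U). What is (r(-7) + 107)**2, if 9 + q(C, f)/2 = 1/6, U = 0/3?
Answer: 71824/9 ≈ 7980.4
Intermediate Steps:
U = 0 (U = 0*(1/3) = 0)
q(C, f) = -53/3 (q(C, f) = -18 + 2/6 = -18 + 2*(1/6) = -18 + 1/3 = -53/3)
r(u) = -53/3
(r(-7) + 107)**2 = (-53/3 + 107)**2 = (268/3)**2 = 71824/9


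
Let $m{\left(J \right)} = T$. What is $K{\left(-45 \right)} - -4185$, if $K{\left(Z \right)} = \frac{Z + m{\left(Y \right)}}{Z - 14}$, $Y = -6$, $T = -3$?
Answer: $\frac{246963}{59} \approx 4185.8$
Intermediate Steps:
$m{\left(J \right)} = -3$
$K{\left(Z \right)} = \frac{-3 + Z}{-14 + Z}$ ($K{\left(Z \right)} = \frac{Z - 3}{Z - 14} = \frac{-3 + Z}{-14 + Z}$)
$K{\left(-45 \right)} - -4185 = \frac{-3 - 45}{-14 - 45} - -4185 = \frac{1}{-59} \left(-48\right) + 4185 = \left(- \frac{1}{59}\right) \left(-48\right) + 4185 = \frac{48}{59} + 4185 = \frac{246963}{59}$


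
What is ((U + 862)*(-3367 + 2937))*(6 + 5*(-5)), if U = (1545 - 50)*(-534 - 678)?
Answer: -14796507260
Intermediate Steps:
U = -1811940 (U = 1495*(-1212) = -1811940)
((U + 862)*(-3367 + 2937))*(6 + 5*(-5)) = ((-1811940 + 862)*(-3367 + 2937))*(6 + 5*(-5)) = (-1811078*(-430))*(6 - 25) = 778763540*(-19) = -14796507260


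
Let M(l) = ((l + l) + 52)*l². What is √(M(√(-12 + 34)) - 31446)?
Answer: √(-30302 + 44*√22) ≈ 173.48*I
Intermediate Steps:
M(l) = l²*(52 + 2*l) (M(l) = (2*l + 52)*l² = (52 + 2*l)*l² = l²*(52 + 2*l))
√(M(√(-12 + 34)) - 31446) = √(2*(√(-12 + 34))²*(26 + √(-12 + 34)) - 31446) = √(2*(√22)²*(26 + √22) - 31446) = √(2*22*(26 + √22) - 31446) = √((1144 + 44*√22) - 31446) = √(-30302 + 44*√22)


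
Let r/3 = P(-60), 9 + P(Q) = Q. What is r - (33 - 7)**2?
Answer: -883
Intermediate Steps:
P(Q) = -9 + Q
r = -207 (r = 3*(-9 - 60) = 3*(-69) = -207)
r - (33 - 7)**2 = -207 - (33 - 7)**2 = -207 - 1*26**2 = -207 - 1*676 = -207 - 676 = -883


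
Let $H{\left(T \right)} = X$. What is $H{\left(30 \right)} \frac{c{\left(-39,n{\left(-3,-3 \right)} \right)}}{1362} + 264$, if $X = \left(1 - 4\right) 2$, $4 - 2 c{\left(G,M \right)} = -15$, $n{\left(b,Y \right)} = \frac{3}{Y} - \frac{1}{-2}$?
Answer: $\frac{119837}{454} \approx 263.96$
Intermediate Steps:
$n{\left(b,Y \right)} = \frac{1}{2} + \frac{3}{Y}$ ($n{\left(b,Y \right)} = \frac{3}{Y} - - \frac{1}{2} = \frac{3}{Y} + \frac{1}{2} = \frac{1}{2} + \frac{3}{Y}$)
$c{\left(G,M \right)} = \frac{19}{2}$ ($c{\left(G,M \right)} = 2 - - \frac{15}{2} = 2 + \frac{15}{2} = \frac{19}{2}$)
$X = -6$ ($X = \left(1 - 4\right) 2 = \left(-3\right) 2 = -6$)
$H{\left(T \right)} = -6$
$H{\left(30 \right)} \frac{c{\left(-39,n{\left(-3,-3 \right)} \right)}}{1362} + 264 = - 6 \frac{19}{2 \cdot 1362} + 264 = - 6 \cdot \frac{19}{2} \cdot \frac{1}{1362} + 264 = \left(-6\right) \frac{19}{2724} + 264 = - \frac{19}{454} + 264 = \frac{119837}{454}$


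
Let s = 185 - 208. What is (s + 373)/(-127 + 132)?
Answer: 70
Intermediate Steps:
s = -23
(s + 373)/(-127 + 132) = (-23 + 373)/(-127 + 132) = 350/5 = 350*(⅕) = 70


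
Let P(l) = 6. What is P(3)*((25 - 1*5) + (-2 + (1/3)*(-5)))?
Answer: 98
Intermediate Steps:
P(3)*((25 - 1*5) + (-2 + (1/3)*(-5))) = 6*((25 - 1*5) + (-2 + (1/3)*(-5))) = 6*((25 - 5) + (-2 + (1*(⅓))*(-5))) = 6*(20 + (-2 + (⅓)*(-5))) = 6*(20 + (-2 - 5/3)) = 6*(20 - 11/3) = 6*(49/3) = 98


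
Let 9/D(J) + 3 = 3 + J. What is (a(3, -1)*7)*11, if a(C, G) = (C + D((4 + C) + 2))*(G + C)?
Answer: 616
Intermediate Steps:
D(J) = 9/J (D(J) = 9/(-3 + (3 + J)) = 9/J)
a(C, G) = (C + G)*(C + 9/(6 + C)) (a(C, G) = (C + 9/((4 + C) + 2))*(G + C) = (C + 9/(6 + C))*(C + G) = (C + G)*(C + 9/(6 + C)))
(a(3, -1)*7)*11 = (((9*3 + 9*(-1) + 3*(6 + 3)*(3 - 1))/(6 + 3))*7)*11 = (((27 - 9 + 3*9*2)/9)*7)*11 = (((27 - 9 + 54)/9)*7)*11 = (((⅑)*72)*7)*11 = (8*7)*11 = 56*11 = 616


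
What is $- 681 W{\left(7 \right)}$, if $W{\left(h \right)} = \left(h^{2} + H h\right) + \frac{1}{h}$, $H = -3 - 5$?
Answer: $\frac{32688}{7} \approx 4669.7$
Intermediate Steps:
$H = -8$
$W{\left(h \right)} = \frac{1}{h} + h^{2} - 8 h$ ($W{\left(h \right)} = \left(h^{2} - 8 h\right) + \frac{1}{h} = \frac{1}{h} + h^{2} - 8 h$)
$- 681 W{\left(7 \right)} = - 681 \frac{1 + 7^{2} \left(-8 + 7\right)}{7} = - 681 \frac{1 + 49 \left(-1\right)}{7} = - 681 \frac{1 - 49}{7} = - 681 \cdot \frac{1}{7} \left(-48\right) = \left(-681\right) \left(- \frac{48}{7}\right) = \frac{32688}{7}$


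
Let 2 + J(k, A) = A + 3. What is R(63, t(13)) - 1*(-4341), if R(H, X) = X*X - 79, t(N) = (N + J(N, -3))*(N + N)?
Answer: 86058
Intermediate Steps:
J(k, A) = 1 + A (J(k, A) = -2 + (A + 3) = -2 + (3 + A) = 1 + A)
t(N) = 2*N*(-2 + N) (t(N) = (N + (1 - 3))*(N + N) = (N - 2)*(2*N) = (-2 + N)*(2*N) = 2*N*(-2 + N))
R(H, X) = -79 + X² (R(H, X) = X² - 79 = -79 + X²)
R(63, t(13)) - 1*(-4341) = (-79 + (2*13*(-2 + 13))²) - 1*(-4341) = (-79 + (2*13*11)²) + 4341 = (-79 + 286²) + 4341 = (-79 + 81796) + 4341 = 81717 + 4341 = 86058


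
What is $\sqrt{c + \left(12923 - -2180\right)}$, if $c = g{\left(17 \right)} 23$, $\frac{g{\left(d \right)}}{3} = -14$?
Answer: $\sqrt{14137} \approx 118.9$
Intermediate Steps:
$g{\left(d \right)} = -42$ ($g{\left(d \right)} = 3 \left(-14\right) = -42$)
$c = -966$ ($c = \left(-42\right) 23 = -966$)
$\sqrt{c + \left(12923 - -2180\right)} = \sqrt{-966 + \left(12923 - -2180\right)} = \sqrt{-966 + \left(12923 + 2180\right)} = \sqrt{-966 + 15103} = \sqrt{14137}$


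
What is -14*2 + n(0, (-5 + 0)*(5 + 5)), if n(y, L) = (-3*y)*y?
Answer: -28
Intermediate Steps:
n(y, L) = -3*y²
-14*2 + n(0, (-5 + 0)*(5 + 5)) = -14*2 - 3*0² = -28 - 3*0 = -28 + 0 = -28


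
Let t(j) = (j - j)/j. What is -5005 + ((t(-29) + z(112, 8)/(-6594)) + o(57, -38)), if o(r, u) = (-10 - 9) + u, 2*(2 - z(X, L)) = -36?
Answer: -16689424/3297 ≈ -5062.0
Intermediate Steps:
z(X, L) = 20 (z(X, L) = 2 - ½*(-36) = 2 + 18 = 20)
o(r, u) = -19 + u
t(j) = 0 (t(j) = 0/j = 0)
-5005 + ((t(-29) + z(112, 8)/(-6594)) + o(57, -38)) = -5005 + ((0 + 20/(-6594)) + (-19 - 38)) = -5005 + ((0 + 20*(-1/6594)) - 57) = -5005 + ((0 - 10/3297) - 57) = -5005 + (-10/3297 - 57) = -5005 - 187939/3297 = -16689424/3297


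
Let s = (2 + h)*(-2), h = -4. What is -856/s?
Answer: -214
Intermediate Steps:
s = 4 (s = (2 - 4)*(-2) = -2*(-2) = 4)
-856/s = -856/4 = -856*¼ = -214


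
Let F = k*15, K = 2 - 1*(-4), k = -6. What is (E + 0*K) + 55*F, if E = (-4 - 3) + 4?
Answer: -4953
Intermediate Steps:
E = -3 (E = -7 + 4 = -3)
K = 6 (K = 2 + 4 = 6)
F = -90 (F = -6*15 = -90)
(E + 0*K) + 55*F = (-3 + 0*6) + 55*(-90) = (-3 + 0) - 4950 = -3 - 4950 = -4953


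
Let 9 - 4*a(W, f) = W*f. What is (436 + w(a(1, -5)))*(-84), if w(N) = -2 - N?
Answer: -36162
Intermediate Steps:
a(W, f) = 9/4 - W*f/4
(436 + w(a(1, -5)))*(-84) = (436 + (-2 - (9/4 - ¼*1*(-5))))*(-84) = (436 + (-2 - (9/4 + 5/4)))*(-84) = (436 + (-2 - 1*7/2))*(-84) = (436 + (-2 - 7/2))*(-84) = (436 - 11/2)*(-84) = (861/2)*(-84) = -36162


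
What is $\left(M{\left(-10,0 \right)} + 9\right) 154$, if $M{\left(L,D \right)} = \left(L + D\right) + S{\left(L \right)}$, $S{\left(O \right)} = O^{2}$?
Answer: $15246$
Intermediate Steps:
$M{\left(L,D \right)} = D + L + L^{2}$ ($M{\left(L,D \right)} = \left(L + D\right) + L^{2} = \left(D + L\right) + L^{2} = D + L + L^{2}$)
$\left(M{\left(-10,0 \right)} + 9\right) 154 = \left(\left(0 - 10 + \left(-10\right)^{2}\right) + 9\right) 154 = \left(\left(0 - 10 + 100\right) + 9\right) 154 = \left(90 + 9\right) 154 = 99 \cdot 154 = 15246$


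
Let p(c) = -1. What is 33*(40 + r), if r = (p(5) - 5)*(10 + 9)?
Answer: -2442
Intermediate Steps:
r = -114 (r = (-1 - 5)*(10 + 9) = -6*19 = -114)
33*(40 + r) = 33*(40 - 114) = 33*(-74) = -2442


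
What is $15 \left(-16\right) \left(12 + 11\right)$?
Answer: $-5520$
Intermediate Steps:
$15 \left(-16\right) \left(12 + 11\right) = \left(-240\right) 23 = -5520$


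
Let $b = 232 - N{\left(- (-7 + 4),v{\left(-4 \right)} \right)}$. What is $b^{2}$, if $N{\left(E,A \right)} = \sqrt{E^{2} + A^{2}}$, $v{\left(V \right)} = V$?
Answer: $51529$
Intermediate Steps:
$N{\left(E,A \right)} = \sqrt{A^{2} + E^{2}}$
$b = 227$ ($b = 232 - \sqrt{\left(-4\right)^{2} + \left(- (-7 + 4)\right)^{2}} = 232 - \sqrt{16 + \left(\left(-1\right) \left(-3\right)\right)^{2}} = 232 - \sqrt{16 + 3^{2}} = 232 - \sqrt{16 + 9} = 232 - \sqrt{25} = 232 - 5 = 227$)
$b^{2} = 227^{2} = 51529$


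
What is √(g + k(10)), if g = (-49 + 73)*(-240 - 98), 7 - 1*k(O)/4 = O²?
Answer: 2*I*√2121 ≈ 92.109*I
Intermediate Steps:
k(O) = 28 - 4*O²
g = -8112 (g = 24*(-338) = -8112)
√(g + k(10)) = √(-8112 + (28 - 4*10²)) = √(-8112 + (28 - 4*100)) = √(-8112 + (28 - 400)) = √(-8112 - 372) = √(-8484) = 2*I*√2121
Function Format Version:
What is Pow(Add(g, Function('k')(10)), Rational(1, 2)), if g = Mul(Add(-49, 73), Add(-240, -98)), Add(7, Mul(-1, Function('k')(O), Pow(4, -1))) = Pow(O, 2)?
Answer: Mul(2, I, Pow(2121, Rational(1, 2))) ≈ Mul(92.109, I)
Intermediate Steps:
Function('k')(O) = Add(28, Mul(-4, Pow(O, 2)))
g = -8112 (g = Mul(24, -338) = -8112)
Pow(Add(g, Function('k')(10)), Rational(1, 2)) = Pow(Add(-8112, Add(28, Mul(-4, Pow(10, 2)))), Rational(1, 2)) = Pow(Add(-8112, Add(28, Mul(-4, 100))), Rational(1, 2)) = Pow(Add(-8112, Add(28, -400)), Rational(1, 2)) = Pow(Add(-8112, -372), Rational(1, 2)) = Pow(-8484, Rational(1, 2)) = Mul(2, I, Pow(2121, Rational(1, 2)))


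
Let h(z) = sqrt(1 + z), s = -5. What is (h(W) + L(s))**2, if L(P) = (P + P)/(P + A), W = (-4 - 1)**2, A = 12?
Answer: 1374/49 - 20*sqrt(26)/7 ≈ 13.472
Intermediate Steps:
W = 25 (W = (-5)**2 = 25)
L(P) = 2*P/(12 + P) (L(P) = (P + P)/(P + 12) = (2*P)/(12 + P) = 2*P/(12 + P))
(h(W) + L(s))**2 = (sqrt(1 + 25) + 2*(-5)/(12 - 5))**2 = (sqrt(26) + 2*(-5)/7)**2 = (sqrt(26) + 2*(-5)*(1/7))**2 = (sqrt(26) - 10/7)**2 = (-10/7 + sqrt(26))**2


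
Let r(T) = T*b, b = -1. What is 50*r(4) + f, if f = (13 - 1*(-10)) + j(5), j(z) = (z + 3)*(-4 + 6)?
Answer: -161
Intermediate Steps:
j(z) = 6 + 2*z (j(z) = (3 + z)*2 = 6 + 2*z)
r(T) = -T (r(T) = T*(-1) = -T)
f = 39 (f = (13 - 1*(-10)) + (6 + 2*5) = (13 + 10) + (6 + 10) = 23 + 16 = 39)
50*r(4) + f = 50*(-1*4) + 39 = 50*(-4) + 39 = -200 + 39 = -161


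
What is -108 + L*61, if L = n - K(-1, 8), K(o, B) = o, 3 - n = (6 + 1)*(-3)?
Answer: 1417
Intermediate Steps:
n = 24 (n = 3 - (6 + 1)*(-3) = 3 - 7*(-3) = 3 - 1*(-21) = 3 + 21 = 24)
L = 25 (L = 24 - 1*(-1) = 24 + 1 = 25)
-108 + L*61 = -108 + 25*61 = -108 + 1525 = 1417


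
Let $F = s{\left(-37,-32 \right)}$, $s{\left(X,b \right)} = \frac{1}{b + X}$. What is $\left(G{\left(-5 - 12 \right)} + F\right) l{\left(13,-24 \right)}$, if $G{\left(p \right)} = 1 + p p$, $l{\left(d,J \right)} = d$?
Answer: $\frac{260117}{69} \approx 3769.8$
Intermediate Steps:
$s{\left(X,b \right)} = \frac{1}{X + b}$
$G{\left(p \right)} = 1 + p^{2}$
$F = - \frac{1}{69}$ ($F = \frac{1}{-37 - 32} = \frac{1}{-69} = - \frac{1}{69} \approx -0.014493$)
$\left(G{\left(-5 - 12 \right)} + F\right) l{\left(13,-24 \right)} = \left(\left(1 + \left(-5 - 12\right)^{2}\right) - \frac{1}{69}\right) 13 = \left(\left(1 + \left(-17\right)^{2}\right) - \frac{1}{69}\right) 13 = \left(\left(1 + 289\right) - \frac{1}{69}\right) 13 = \left(290 - \frac{1}{69}\right) 13 = \frac{20009}{69} \cdot 13 = \frac{260117}{69}$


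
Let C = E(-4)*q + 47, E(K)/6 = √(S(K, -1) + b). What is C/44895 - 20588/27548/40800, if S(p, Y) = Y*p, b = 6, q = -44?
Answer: 865029109/841001872800 - 88*√10/14965 ≈ -0.017567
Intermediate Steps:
E(K) = 6*√(6 - K) (E(K) = 6*√(-K + 6) = 6*√(6 - K))
C = 47 - 264*√10 (C = (6*√(6 - 1*(-4)))*(-44) + 47 = (6*√(6 + 4))*(-44) + 47 = (6*√10)*(-44) + 47 = -264*√10 + 47 = 47 - 264*√10 ≈ -787.84)
C/44895 - 20588/27548/40800 = (47 - 264*√10)/44895 - 20588/27548/40800 = (47 - 264*√10)*(1/44895) - 20588*1/27548*(1/40800) = (47/44895 - 88*√10/14965) - 5147/6887*1/40800 = (47/44895 - 88*√10/14965) - 5147/280989600 = 865029109/841001872800 - 88*√10/14965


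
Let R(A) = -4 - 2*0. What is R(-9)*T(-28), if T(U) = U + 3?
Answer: 100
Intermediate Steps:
T(U) = 3 + U
R(A) = -4 (R(A) = -4 + 0 = -4)
R(-9)*T(-28) = -4*(3 - 28) = -4*(-25) = 100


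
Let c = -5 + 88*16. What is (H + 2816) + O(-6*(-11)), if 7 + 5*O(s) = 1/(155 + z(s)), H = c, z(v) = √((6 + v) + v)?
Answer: 503729211/119435 - √138/119435 ≈ 4217.6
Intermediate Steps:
z(v) = √(6 + 2*v)
c = 1403 (c = -5 + 1408 = 1403)
H = 1403
O(s) = -7/5 + 1/(5*(155 + √(6 + 2*s)))
(H + 2816) + O(-6*(-11)) = (1403 + 2816) + (-1084/5 - 7*√(6 + 2*(-6*(-11)))/5)/(155 + √2*√(3 - 6*(-11))) = 4219 + (-1084/5 - 7*√(6 + 2*66)/5)/(155 + √2*√(3 + 66)) = 4219 + (-1084/5 - 7*√(6 + 132)/5)/(155 + √2*√69) = 4219 + (-1084/5 - 7*√138/5)/(155 + √138)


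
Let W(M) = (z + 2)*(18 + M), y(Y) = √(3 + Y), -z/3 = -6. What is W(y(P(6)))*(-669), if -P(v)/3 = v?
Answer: -240840 - 13380*I*√15 ≈ -2.4084e+5 - 51821.0*I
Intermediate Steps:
z = 18 (z = -3*(-6) = 18)
P(v) = -3*v
W(M) = 360 + 20*M (W(M) = (18 + 2)*(18 + M) = 20*(18 + M) = 360 + 20*M)
W(y(P(6)))*(-669) = (360 + 20*√(3 - 3*6))*(-669) = (360 + 20*√(3 - 18))*(-669) = (360 + 20*√(-15))*(-669) = (360 + 20*(I*√15))*(-669) = (360 + 20*I*√15)*(-669) = -240840 - 13380*I*√15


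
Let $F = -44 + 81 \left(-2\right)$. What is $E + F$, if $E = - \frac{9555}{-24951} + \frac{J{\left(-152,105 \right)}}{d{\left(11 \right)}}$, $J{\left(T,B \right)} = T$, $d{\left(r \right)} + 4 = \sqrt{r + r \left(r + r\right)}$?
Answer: $- \frac{410354465}{1971129} - \frac{152 \sqrt{253}}{237} \approx -218.38$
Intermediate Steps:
$d{\left(r \right)} = -4 + \sqrt{r + 2 r^{2}}$ ($d{\left(r \right)} = -4 + \sqrt{r + r \left(r + r\right)} = -4 + \sqrt{r + r 2 r} = -4 + \sqrt{r + 2 r^{2}}$)
$E = \frac{3185}{8317} - \frac{152}{-4 + \sqrt{253}}$ ($E = - \frac{9555}{-24951} - \frac{152}{-4 + \sqrt{11 \left(1 + 2 \cdot 11\right)}} = \left(-9555\right) \left(- \frac{1}{24951}\right) - \frac{152}{-4 + \sqrt{11 \left(1 + 22\right)}} = \frac{3185}{8317} - \frac{152}{-4 + \sqrt{11 \cdot 23}} = \frac{3185}{8317} - \frac{152}{-4 + \sqrt{253}} \approx -12.384$)
$F = -206$ ($F = -44 - 162 = -206$)
$E + F = \left(- \frac{4301891}{1971129} - \frac{152 \sqrt{253}}{237}\right) - 206 = - \frac{410354465}{1971129} - \frac{152 \sqrt{253}}{237}$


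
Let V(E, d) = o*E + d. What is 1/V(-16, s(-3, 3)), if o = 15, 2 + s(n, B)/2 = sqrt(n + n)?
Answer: -61/14890 - I*sqrt(6)/29780 ≈ -0.0040967 - 8.2253e-5*I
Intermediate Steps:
s(n, B) = -4 + 2*sqrt(2)*sqrt(n) (s(n, B) = -4 + 2*sqrt(n + n) = -4 + 2*sqrt(2*n) = -4 + 2*(sqrt(2)*sqrt(n)) = -4 + 2*sqrt(2)*sqrt(n))
V(E, d) = d + 15*E (V(E, d) = 15*E + d = d + 15*E)
1/V(-16, s(-3, 3)) = 1/((-4 + 2*sqrt(2)*sqrt(-3)) + 15*(-16)) = 1/((-4 + 2*sqrt(2)*(I*sqrt(3))) - 240) = 1/((-4 + 2*I*sqrt(6)) - 240) = 1/(-244 + 2*I*sqrt(6))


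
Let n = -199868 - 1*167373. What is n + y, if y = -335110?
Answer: -702351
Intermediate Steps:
n = -367241 (n = -199868 - 167373 = -367241)
n + y = -367241 - 335110 = -702351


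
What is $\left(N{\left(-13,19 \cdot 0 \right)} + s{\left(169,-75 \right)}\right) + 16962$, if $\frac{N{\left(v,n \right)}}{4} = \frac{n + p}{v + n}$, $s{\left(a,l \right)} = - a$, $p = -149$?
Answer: $\frac{218905}{13} \approx 16839.0$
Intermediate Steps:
$N{\left(v,n \right)} = \frac{4 \left(-149 + n\right)}{n + v}$ ($N{\left(v,n \right)} = 4 \frac{n - 149}{v + n} = 4 \frac{-149 + n}{n + v} = \frac{4 \left(-149 + n\right)}{n + v}$)
$\left(N{\left(-13,19 \cdot 0 \right)} + s{\left(169,-75 \right)}\right) + 16962 = \left(\frac{4 \left(-149 + 19 \cdot 0\right)}{19 \cdot 0 - 13} - 169\right) + 16962 = \left(\frac{4 \left(-149 + 0\right)}{0 - 13} - 169\right) + 16962 = \left(4 \frac{1}{-13} \left(-149\right) - 169\right) + 16962 = \left(4 \left(- \frac{1}{13}\right) \left(-149\right) - 169\right) + 16962 = \left(\frac{596}{13} - 169\right) + 16962 = - \frac{1601}{13} + 16962 = \frac{218905}{13}$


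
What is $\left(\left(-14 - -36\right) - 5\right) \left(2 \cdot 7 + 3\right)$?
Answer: $289$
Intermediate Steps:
$\left(\left(-14 - -36\right) - 5\right) \left(2 \cdot 7 + 3\right) = \left(\left(-14 + 36\right) - 5\right) \left(14 + 3\right) = \left(22 - 5\right) 17 = 17 \cdot 17 = 289$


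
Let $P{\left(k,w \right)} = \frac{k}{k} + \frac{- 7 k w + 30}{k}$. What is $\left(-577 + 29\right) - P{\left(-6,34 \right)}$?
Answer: $-306$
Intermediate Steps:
$P{\left(k,w \right)} = 1 + \frac{30 - 7 k w}{k}$ ($P{\left(k,w \right)} = 1 + \frac{- 7 k w + 30}{k} = 1 + \frac{30 - 7 k w}{k}$)
$\left(-577 + 29\right) - P{\left(-6,34 \right)} = \left(-577 + 29\right) - \left(1 - 238 + \frac{30}{-6}\right) = -548 - \left(1 - 238 + 30 \left(- \frac{1}{6}\right)\right) = -548 - \left(1 - 238 - 5\right) = -548 - -242 = -548 + 242 = -306$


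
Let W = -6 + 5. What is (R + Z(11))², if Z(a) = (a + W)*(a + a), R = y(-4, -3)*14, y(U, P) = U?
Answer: 26896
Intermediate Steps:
W = -1
R = -56 (R = -4*14 = -56)
Z(a) = 2*a*(-1 + a) (Z(a) = (a - 1)*(a + a) = (-1 + a)*(2*a) = 2*a*(-1 + a))
(R + Z(11))² = (-56 + 2*11*(-1 + 11))² = (-56 + 2*11*10)² = (-56 + 220)² = 164² = 26896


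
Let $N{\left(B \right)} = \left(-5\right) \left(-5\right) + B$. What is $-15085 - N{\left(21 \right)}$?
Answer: $-15131$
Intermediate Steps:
$N{\left(B \right)} = 25 + B$
$-15085 - N{\left(21 \right)} = -15085 - \left(25 + 21\right) = -15085 - 46 = -15131$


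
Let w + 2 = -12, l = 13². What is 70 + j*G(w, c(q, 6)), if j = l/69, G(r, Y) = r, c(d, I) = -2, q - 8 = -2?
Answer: 2464/69 ≈ 35.710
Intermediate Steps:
q = 6 (q = 8 - 2 = 6)
l = 169
w = -14 (w = -2 - 12 = -14)
j = 169/69 ≈ 2.4493
70 + j*G(w, c(q, 6)) = 70 + (169/69)*(-14) = 70 - 2366/69 = 2464/69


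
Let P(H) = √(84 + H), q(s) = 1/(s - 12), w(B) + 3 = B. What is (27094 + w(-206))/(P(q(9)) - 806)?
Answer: -65007930/1948657 - 26885*√753/1948657 ≈ -33.739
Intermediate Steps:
w(B) = -3 + B
q(s) = 1/(-12 + s)
(27094 + w(-206))/(P(q(9)) - 806) = (27094 + (-3 - 206))/(√(84 + 1/(-12 + 9)) - 806) = (27094 - 209)/(√(84 + 1/(-3)) - 806) = 26885/(√(84 - ⅓) - 806) = 26885/(√(251/3) - 806) = 26885/(√753/3 - 806) = 26885/(-806 + √753/3)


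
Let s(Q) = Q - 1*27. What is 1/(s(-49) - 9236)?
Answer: -1/9312 ≈ -0.00010739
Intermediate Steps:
s(Q) = -27 + Q (s(Q) = Q - 27 = -27 + Q)
1/(s(-49) - 9236) = 1/((-27 - 49) - 9236) = 1/(-76 - 9236) = 1/(-9312) = -1/9312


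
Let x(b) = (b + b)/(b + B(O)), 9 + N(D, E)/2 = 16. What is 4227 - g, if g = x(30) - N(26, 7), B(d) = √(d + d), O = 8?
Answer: 72067/17 ≈ 4239.2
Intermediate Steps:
B(d) = √2*√d (B(d) = √(2*d) = √2*√d)
N(D, E) = 14 (N(D, E) = -18 + 2*16 = -18 + 32 = 14)
x(b) = 2*b/(4 + b) (x(b) = (b + b)/(b + √2*√8) = (2*b)/(b + √2*(2*√2)) = (2*b)/(b + 4) = (2*b)/(4 + b) = 2*b/(4 + b))
g = -208/17 (g = 2*30/(4 + 30) - 1*14 = 2*30/34 - 14 = 2*30*(1/34) - 14 = 30/17 - 14 = -208/17 ≈ -12.235)
4227 - g = 4227 - 1*(-208/17) = 4227 + 208/17 = 72067/17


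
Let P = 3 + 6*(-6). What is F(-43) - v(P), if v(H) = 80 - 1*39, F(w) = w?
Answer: -84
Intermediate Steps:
P = -33 (P = 3 - 36 = -33)
v(H) = 41 (v(H) = 80 - 39 = 41)
F(-43) - v(P) = -43 - 1*41 = -43 - 41 = -84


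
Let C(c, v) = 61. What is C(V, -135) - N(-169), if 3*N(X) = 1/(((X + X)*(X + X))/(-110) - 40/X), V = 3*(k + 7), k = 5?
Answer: 1766218789/28954254 ≈ 61.000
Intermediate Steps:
V = 36 (V = 3*(5 + 7) = 3*12 = 36)
N(X) = 1/(3*(-40/X - 2*X**2/55)) (N(X) = 1/(3*(((X + X)*(X + X))/(-110) - 40/X)) = 1/(3*(((2*X)*(2*X))*(-1/110) - 40/X)) = 1/(3*((4*X**2)*(-1/110) - 40/X)) = 1/(3*(-2*X**2/55 - 40/X)) = 1/(3*(-40/X - 2*X**2/55)))
C(V, -135) - N(-169) = 61 - (-55)*(-169)/(6600 + 6*(-169)**3) = 61 - (-55)*(-169)/(6600 + 6*(-4826809)) = 61 - (-55)*(-169)/(6600 - 28960854) = 61 - (-55)*(-169)/(-28954254) = 61 - (-55)*(-169)*(-1)/28954254 = 61 - 1*(-9295/28954254) = 61 + 9295/28954254 = 1766218789/28954254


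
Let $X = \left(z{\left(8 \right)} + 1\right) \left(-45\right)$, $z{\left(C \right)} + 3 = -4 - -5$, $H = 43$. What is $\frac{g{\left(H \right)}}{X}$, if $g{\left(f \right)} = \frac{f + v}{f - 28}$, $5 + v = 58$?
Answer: $\frac{32}{225} \approx 0.14222$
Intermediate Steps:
$v = 53$ ($v = -5 + 58 = 53$)
$z{\left(C \right)} = -2$ ($z{\left(C \right)} = -3 - -1 = -3 + \left(-4 + 5\right) = -3 + 1 = -2$)
$g{\left(f \right)} = \frac{53 + f}{-28 + f}$ ($g{\left(f \right)} = \frac{f + 53}{f - 28} = \frac{53 + f}{-28 + f}$)
$X = 45$ ($X = \left(-2 + 1\right) \left(-45\right) = \left(-1\right) \left(-45\right) = 45$)
$\frac{g{\left(H \right)}}{X} = \frac{\frac{1}{-28 + 43} \left(53 + 43\right)}{45} = \frac{1}{15} \cdot 96 \cdot \frac{1}{45} = \frac{32}{5} \cdot \frac{1}{45} = \frac{32}{225}$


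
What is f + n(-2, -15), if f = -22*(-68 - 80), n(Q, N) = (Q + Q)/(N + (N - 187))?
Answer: 706556/217 ≈ 3256.0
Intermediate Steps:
n(Q, N) = 2*Q/(-187 + 2*N) (n(Q, N) = (2*Q)/(N + (-187 + N)) = (2*Q)/(-187 + 2*N) = 2*Q/(-187 + 2*N))
f = 3256 (f = -22*(-148) = 3256)
f + n(-2, -15) = 3256 + 2*(-2)/(-187 + 2*(-15)) = 3256 + 2*(-2)/(-187 - 30) = 3256 + 2*(-2)/(-217) = 3256 + 2*(-2)*(-1/217) = 3256 + 4/217 = 706556/217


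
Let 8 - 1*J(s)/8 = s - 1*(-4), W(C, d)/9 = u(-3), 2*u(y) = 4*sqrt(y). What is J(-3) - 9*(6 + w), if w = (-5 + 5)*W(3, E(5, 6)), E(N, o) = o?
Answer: 2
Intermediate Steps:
u(y) = 2*sqrt(y) (u(y) = (4*sqrt(y))/2 = 2*sqrt(y))
W(C, d) = 18*I*sqrt(3) (W(C, d) = 9*(2*sqrt(-3)) = 9*(2*(I*sqrt(3))) = 9*(2*I*sqrt(3)) = 18*I*sqrt(3))
J(s) = 32 - 8*s (J(s) = 64 - 8*(s - 1*(-4)) = 64 - 8*(s + 4) = 64 - 8*(4 + s) = 64 + (-32 - 8*s) = 32 - 8*s)
w = 0 (w = (-5 + 5)*(18*I*sqrt(3)) = 0*(18*I*sqrt(3)) = 0)
J(-3) - 9*(6 + w) = (32 - 8*(-3)) - 9*(6 + 0) = (32 + 24) - 9*6 = 56 - 54 = 2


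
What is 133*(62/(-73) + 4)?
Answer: 30590/73 ≈ 419.04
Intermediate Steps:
133*(62/(-73) + 4) = 133*(62*(-1/73) + 4) = 133*(-62/73 + 4) = 133*(230/73) = 30590/73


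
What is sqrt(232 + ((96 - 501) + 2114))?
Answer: sqrt(1941) ≈ 44.057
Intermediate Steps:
sqrt(232 + ((96 - 501) + 2114)) = sqrt(232 + (-405 + 2114)) = sqrt(232 + 1709) = sqrt(1941)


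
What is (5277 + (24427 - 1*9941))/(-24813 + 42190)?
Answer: 19763/17377 ≈ 1.1373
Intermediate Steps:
(5277 + (24427 - 1*9941))/(-24813 + 42190) = (5277 + (24427 - 9941))/17377 = (5277 + 14486)*(1/17377) = 19763*(1/17377) = 19763/17377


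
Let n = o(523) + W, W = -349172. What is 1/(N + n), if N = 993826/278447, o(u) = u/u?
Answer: -278447/97224623611 ≈ -2.8640e-6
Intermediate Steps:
o(u) = 1
N = 993826/278447 (N = 993826*(1/278447) = 993826/278447 ≈ 3.5692)
n = -349171 (n = 1 - 349172 = -349171)
1/(N + n) = 1/(993826/278447 - 349171) = 1/(-97224623611/278447) = -278447/97224623611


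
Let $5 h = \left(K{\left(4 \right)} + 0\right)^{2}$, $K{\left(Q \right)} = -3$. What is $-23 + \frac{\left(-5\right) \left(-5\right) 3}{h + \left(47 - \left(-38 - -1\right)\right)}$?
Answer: $- \frac{3164}{143} \approx -22.126$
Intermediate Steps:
$h = \frac{9}{5}$ ($h = \frac{\left(-3 + 0\right)^{2}}{5} = \frac{\left(-3\right)^{2}}{5} = \frac{1}{5} \cdot 9 = \frac{9}{5} \approx 1.8$)
$-23 + \frac{\left(-5\right) \left(-5\right) 3}{h + \left(47 - \left(-38 - -1\right)\right)} = -23 + \frac{\left(-5\right) \left(-5\right) 3}{\frac{9}{5} + \left(47 - \left(-38 - -1\right)\right)} = -23 + \frac{25 \cdot 3}{\frac{9}{5} + \left(47 - \left(-38 + 1\right)\right)} = -23 + \frac{1}{\frac{9}{5} + \left(47 - -37\right)} 75 = -23 + \frac{1}{\frac{9}{5} + \left(47 + 37\right)} 75 = -23 + \frac{1}{\frac{9}{5} + 84} \cdot 75 = -23 + \frac{1}{\frac{429}{5}} \cdot 75 = -23 + \frac{5}{429} \cdot 75 = -23 + \frac{125}{143} = - \frac{3164}{143}$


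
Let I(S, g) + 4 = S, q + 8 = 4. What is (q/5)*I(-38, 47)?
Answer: 168/5 ≈ 33.600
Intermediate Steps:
q = -4 (q = -8 + 4 = -4)
I(S, g) = -4 + S
(q/5)*I(-38, 47) = (-4/5)*(-4 - 38) = -4*1/5*(-42) = -4/5*(-42) = 168/5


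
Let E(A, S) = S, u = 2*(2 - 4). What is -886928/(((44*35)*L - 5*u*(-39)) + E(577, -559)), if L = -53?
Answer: 886928/82959 ≈ 10.691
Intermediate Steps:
u = -4 (u = 2*(-2) = -4)
-886928/(((44*35)*L - 5*u*(-39)) + E(577, -559)) = -886928/(((44*35)*(-53) - 5*(-4)*(-39)) - 559) = -886928/((1540*(-53) + 20*(-39)) - 559) = -886928/((-81620 - 780) - 559) = -886928/(-82400 - 559) = -886928/(-82959) = -886928*(-1/82959) = 886928/82959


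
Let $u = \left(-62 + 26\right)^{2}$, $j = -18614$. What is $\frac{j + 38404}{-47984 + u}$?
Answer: $- \frac{9895}{23344} \approx -0.42388$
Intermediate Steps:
$u = 1296$ ($u = \left(-36\right)^{2} = 1296$)
$\frac{j + 38404}{-47984 + u} = \frac{-18614 + 38404}{-47984 + 1296} = \frac{19790}{-46688} = 19790 \left(- \frac{1}{46688}\right) = - \frac{9895}{23344}$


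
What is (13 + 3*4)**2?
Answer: 625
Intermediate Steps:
(13 + 3*4)**2 = (13 + 12)**2 = 25**2 = 625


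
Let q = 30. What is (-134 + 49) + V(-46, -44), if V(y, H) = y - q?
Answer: -161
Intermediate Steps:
V(y, H) = -30 + y (V(y, H) = y - 1*30 = y - 30 = -30 + y)
(-134 + 49) + V(-46, -44) = (-134 + 49) + (-30 - 46) = -85 - 76 = -161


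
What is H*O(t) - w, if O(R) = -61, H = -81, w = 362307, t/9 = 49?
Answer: -357366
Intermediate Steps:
t = 441 (t = 9*49 = 441)
H*O(t) - w = -81*(-61) - 1*362307 = 4941 - 362307 = -357366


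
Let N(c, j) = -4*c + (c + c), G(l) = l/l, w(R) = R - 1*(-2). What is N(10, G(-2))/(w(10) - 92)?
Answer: ¼ ≈ 0.25000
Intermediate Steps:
w(R) = 2 + R (w(R) = R + 2 = 2 + R)
G(l) = 1
N(c, j) = -2*c (N(c, j) = -4*c + 2*c = -2*c)
N(10, G(-2))/(w(10) - 92) = (-2*10)/((2 + 10) - 92) = -20/(12 - 92) = -20/(-80) = -1/80*(-20) = ¼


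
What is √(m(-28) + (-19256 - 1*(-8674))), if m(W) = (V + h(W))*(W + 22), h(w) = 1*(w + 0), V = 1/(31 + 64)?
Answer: 2*I*√23496730/95 ≈ 102.05*I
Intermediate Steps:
V = 1/95 ≈ 0.010526
h(w) = w (h(w) = 1*w = w)
m(W) = (22 + W)*(1/95 + W) (m(W) = (1/95 + W)*(W + 22) = (1/95 + W)*(22 + W) = (22 + W)*(1/95 + W))
√(m(-28) + (-19256 - 1*(-8674))) = √((22/95 + (-28)² + (2091/95)*(-28)) + (-19256 - 1*(-8674))) = √((22/95 + 784 - 58548/95) + (-19256 + 8674)) = √(15954/95 - 10582) = √(-989336/95) = 2*I*√23496730/95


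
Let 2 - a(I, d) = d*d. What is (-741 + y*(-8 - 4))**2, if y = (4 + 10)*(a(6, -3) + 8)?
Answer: 826281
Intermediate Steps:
a(I, d) = 2 - d**2 (a(I, d) = 2 - d*d = 2 - d**2)
y = 14 (y = (4 + 10)*((2 - 1*(-3)**2) + 8) = 14*((2 - 1*9) + 8) = 14*((2 - 9) + 8) = 14*(-7 + 8) = 14*1 = 14)
(-741 + y*(-8 - 4))**2 = (-741 + 14*(-8 - 4))**2 = (-741 + 14*(-12))**2 = (-741 - 168)**2 = (-909)**2 = 826281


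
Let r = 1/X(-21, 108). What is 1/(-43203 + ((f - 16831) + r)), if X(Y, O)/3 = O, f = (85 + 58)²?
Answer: -324/12825539 ≈ -2.5262e-5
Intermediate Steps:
f = 20449 (f = 143² = 20449)
X(Y, O) = 3*O
r = 1/324 (r = 1/(3*108) = 1/324 ≈ 0.0030864)
1/(-43203 + ((f - 16831) + r)) = 1/(-43203 + ((20449 - 16831) + 1/324)) = 1/(-43203 + (3618 + 1/324)) = 1/(-43203 + 1172233/324) = 1/(-12825539/324) = -324/12825539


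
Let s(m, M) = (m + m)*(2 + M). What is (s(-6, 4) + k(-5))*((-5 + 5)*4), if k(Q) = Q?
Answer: 0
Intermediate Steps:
s(m, M) = 2*m*(2 + M) (s(m, M) = (2*m)*(2 + M) = 2*m*(2 + M))
(s(-6, 4) + k(-5))*((-5 + 5)*4) = (2*(-6)*(2 + 4) - 5)*((-5 + 5)*4) = (2*(-6)*6 - 5)*(0*4) = (-72 - 5)*0 = -77*0 = 0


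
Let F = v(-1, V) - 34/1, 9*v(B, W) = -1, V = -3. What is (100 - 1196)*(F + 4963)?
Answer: -48618560/9 ≈ -5.4021e+6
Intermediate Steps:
v(B, W) = -⅑ (v(B, W) = (⅑)*(-1) = -⅑)
F = -307/9 (F = -⅑ - 34/1 = -⅑ - 34*1 = -⅑ - 34 = -307/9 ≈ -34.111)
(100 - 1196)*(F + 4963) = (100 - 1196)*(-307/9 + 4963) = -1096*44360/9 = -48618560/9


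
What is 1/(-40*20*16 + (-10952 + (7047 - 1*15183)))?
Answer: -1/31888 ≈ -3.1360e-5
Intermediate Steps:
1/(-40*20*16 + (-10952 + (7047 - 1*15183))) = 1/(-800*16 + (-10952 + (7047 - 15183))) = 1/(-12800 + (-10952 - 8136)) = 1/(-12800 - 19088) = 1/(-31888) = -1/31888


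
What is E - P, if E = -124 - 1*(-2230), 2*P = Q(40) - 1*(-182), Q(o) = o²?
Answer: 1215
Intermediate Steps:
P = 891 (P = (40² - 1*(-182))/2 = (1600 + 182)/2 = (½)*1782 = 891)
E = 2106 (E = -124 + 2230 = 2106)
E - P = 2106 - 1*891 = 2106 - 891 = 1215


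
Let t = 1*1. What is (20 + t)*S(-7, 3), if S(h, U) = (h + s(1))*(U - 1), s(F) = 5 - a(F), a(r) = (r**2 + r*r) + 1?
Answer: -210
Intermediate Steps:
a(r) = 1 + 2*r**2 (a(r) = (r**2 + r**2) + 1 = 2*r**2 + 1 = 1 + 2*r**2)
s(F) = 4 - 2*F**2 (s(F) = 5 - (1 + 2*F**2) = 5 + (-1 - 2*F**2) = 4 - 2*F**2)
S(h, U) = (-1 + U)*(2 + h) (S(h, U) = (h + (4 - 2*1**2))*(U - 1) = (h + (4 - 2*1))*(-1 + U) = (h + (4 - 2))*(-1 + U) = (h + 2)*(-1 + U) = (2 + h)*(-1 + U) = (-1 + U)*(2 + h))
t = 1
(20 + t)*S(-7, 3) = (20 + 1)*(-2 - 1*(-7) + 2*3 + 3*(-7)) = 21*(-2 + 7 + 6 - 21) = 21*(-10) = -210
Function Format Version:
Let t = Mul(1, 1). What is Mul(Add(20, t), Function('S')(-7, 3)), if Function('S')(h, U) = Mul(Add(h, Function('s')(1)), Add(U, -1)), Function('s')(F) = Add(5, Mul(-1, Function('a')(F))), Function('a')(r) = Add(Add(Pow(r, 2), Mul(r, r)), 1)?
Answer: -210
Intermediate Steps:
Function('a')(r) = Add(1, Mul(2, Pow(r, 2))) (Function('a')(r) = Add(Add(Pow(r, 2), Pow(r, 2)), 1) = Add(Mul(2, Pow(r, 2)), 1) = Add(1, Mul(2, Pow(r, 2))))
Function('s')(F) = Add(4, Mul(-2, Pow(F, 2))) (Function('s')(F) = Add(5, Mul(-1, Add(1, Mul(2, Pow(F, 2))))) = Add(5, Add(-1, Mul(-2, Pow(F, 2)))) = Add(4, Mul(-2, Pow(F, 2))))
Function('S')(h, U) = Mul(Add(-1, U), Add(2, h)) (Function('S')(h, U) = Mul(Add(h, Add(4, Mul(-2, Pow(1, 2)))), Add(U, -1)) = Mul(Add(h, Add(4, Mul(-2, 1))), Add(-1, U)) = Mul(Add(h, Add(4, -2)), Add(-1, U)) = Mul(Add(h, 2), Add(-1, U)) = Mul(Add(2, h), Add(-1, U)) = Mul(Add(-1, U), Add(2, h)))
t = 1
Mul(Add(20, t), Function('S')(-7, 3)) = Mul(Add(20, 1), Add(-2, Mul(-1, -7), Mul(2, 3), Mul(3, -7))) = Mul(21, Add(-2, 7, 6, -21)) = Mul(21, -10) = -210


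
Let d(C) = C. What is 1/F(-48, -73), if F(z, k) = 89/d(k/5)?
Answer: -73/445 ≈ -0.16404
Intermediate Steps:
F(z, k) = 445/k (F(z, k) = 89/((k/5)) = 89*(5/k) = 445/k)
1/F(-48, -73) = 1/(445/(-73)) = 1/(445*(-1/73)) = 1/(-445/73) = -73/445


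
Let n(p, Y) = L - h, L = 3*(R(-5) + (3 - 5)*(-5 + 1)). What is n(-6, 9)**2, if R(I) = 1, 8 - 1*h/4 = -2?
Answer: 169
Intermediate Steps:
h = 40 (h = 32 - 4*(-2) = 32 + 8 = 40)
L = 27 (L = 3*(1 + (3 - 5)*(-5 + 1)) = 3*(1 - 2*(-4)) = 3*(1 + 8) = 3*9 = 27)
n(p, Y) = -13 (n(p, Y) = 27 - 1*40 = 27 - 40 = -13)
n(-6, 9)**2 = (-13)**2 = 169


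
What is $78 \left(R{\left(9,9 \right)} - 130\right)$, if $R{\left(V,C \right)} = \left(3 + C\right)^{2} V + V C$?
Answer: $97266$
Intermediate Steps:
$R{\left(V,C \right)} = C V + V \left(3 + C\right)^{2}$ ($R{\left(V,C \right)} = V \left(3 + C\right)^{2} + C V = C V + V \left(3 + C\right)^{2}$)
$78 \left(R{\left(9,9 \right)} - 130\right) = 78 \left(9 \left(9 + \left(3 + 9\right)^{2}\right) - 130\right) = 78 \left(9 \left(9 + 12^{2}\right) - 130\right) = 78 \left(9 \left(9 + 144\right) - 130\right) = 78 \left(9 \cdot 153 - 130\right) = 78 \left(1377 - 130\right) = 78 \cdot 1247 = 97266$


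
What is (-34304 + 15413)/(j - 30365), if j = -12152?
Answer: 18891/42517 ≈ 0.44432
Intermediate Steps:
(-34304 + 15413)/(j - 30365) = (-34304 + 15413)/(-12152 - 30365) = -18891/(-42517) = -18891*(-1/42517) = 18891/42517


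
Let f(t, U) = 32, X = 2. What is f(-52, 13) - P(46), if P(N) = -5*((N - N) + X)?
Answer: 42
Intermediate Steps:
P(N) = -10 (P(N) = -5*((N - N) + 2) = -5*(0 + 2) = -5*2 = -10)
f(-52, 13) - P(46) = 32 - 1*(-10) = 32 + 10 = 42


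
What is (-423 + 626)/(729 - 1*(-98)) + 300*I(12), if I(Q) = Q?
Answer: 2977403/827 ≈ 3600.2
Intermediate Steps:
(-423 + 626)/(729 - 1*(-98)) + 300*I(12) = (-423 + 626)/(729 - 1*(-98)) + 300*12 = 203/(729 + 98) + 3600 = 203/827 + 3600 = 2977403/827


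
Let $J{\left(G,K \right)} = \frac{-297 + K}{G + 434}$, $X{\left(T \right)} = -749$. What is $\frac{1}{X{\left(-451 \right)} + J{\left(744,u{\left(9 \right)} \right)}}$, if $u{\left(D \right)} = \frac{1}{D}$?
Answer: $- \frac{5301}{3971785} \approx -0.0013347$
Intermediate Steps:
$J{\left(G,K \right)} = \frac{-297 + K}{434 + G}$
$\frac{1}{X{\left(-451 \right)} + J{\left(744,u{\left(9 \right)} \right)}} = \frac{1}{-749 + \frac{-297 + \frac{1}{9}}{434 + 744}} = \frac{1}{-749 + \frac{-297 + \frac{1}{9}}{1178}} = \frac{1}{-749 + \frac{1}{1178} \left(- \frac{2672}{9}\right)} = \frac{1}{-749 - \frac{1336}{5301}} = \frac{1}{- \frac{3971785}{5301}} = - \frac{5301}{3971785}$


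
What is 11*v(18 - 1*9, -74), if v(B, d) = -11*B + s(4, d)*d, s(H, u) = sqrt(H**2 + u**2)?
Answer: -1089 - 1628*sqrt(1373) ≈ -61413.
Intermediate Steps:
v(B, d) = -11*B + d*sqrt(16 + d**2) (v(B, d) = -11*B + sqrt(4**2 + d**2)*d = -11*B + sqrt(16 + d**2)*d = -11*B + d*sqrt(16 + d**2))
11*v(18 - 1*9, -74) = 11*(-11*(18 - 1*9) - 74*sqrt(16 + (-74)**2)) = 11*(-11*(18 - 9) - 74*sqrt(16 + 5476)) = 11*(-11*9 - 148*sqrt(1373)) = 11*(-99 - 148*sqrt(1373)) = -1089 - 1628*sqrt(1373)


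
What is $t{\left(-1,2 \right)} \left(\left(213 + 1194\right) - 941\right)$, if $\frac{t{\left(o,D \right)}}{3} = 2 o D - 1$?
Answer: $-6990$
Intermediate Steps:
$t{\left(o,D \right)} = -3 + 6 D o$ ($t{\left(o,D \right)} = 3 \left(2 o D - 1\right) = 3 \left(2 D o - 1\right) = 3 \left(-1 + 2 D o\right) = -3 + 6 D o$)
$t{\left(-1,2 \right)} \left(\left(213 + 1194\right) - 941\right) = \left(-3 + 6 \cdot 2 \left(-1\right)\right) \left(\left(213 + 1194\right) - 941\right) = \left(-3 - 12\right) \left(1407 - 941\right) = \left(-15\right) 466 = -6990$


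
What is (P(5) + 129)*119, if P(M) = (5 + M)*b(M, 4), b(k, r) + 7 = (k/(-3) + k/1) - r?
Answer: 18683/3 ≈ 6227.7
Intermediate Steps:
b(k, r) = -7 - r + 2*k/3 (b(k, r) = -7 + ((k/(-3) + k/1) - r) = -7 + ((k*(-⅓) + k*1) - r) = -7 + ((-k/3 + k) - r) = -7 + (2*k/3 - r) = -7 + (-r + 2*k/3) = -7 - r + 2*k/3)
P(M) = (-11 + 2*M/3)*(5 + M) (P(M) = (5 + M)*(-7 - 1*4 + 2*M/3) = (5 + M)*(-7 - 4 + 2*M/3) = (5 + M)*(-11 + 2*M/3) = (-11 + 2*M/3)*(5 + M))
(P(5) + 129)*119 = ((-33 + 2*5)*(5 + 5)/3 + 129)*119 = ((⅓)*(-33 + 10)*10 + 129)*119 = ((⅓)*(-23)*10 + 129)*119 = (-230/3 + 129)*119 = (157/3)*119 = 18683/3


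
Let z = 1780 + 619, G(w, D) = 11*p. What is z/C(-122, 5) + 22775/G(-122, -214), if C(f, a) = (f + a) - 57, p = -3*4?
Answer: -237751/1276 ≈ -186.33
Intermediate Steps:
p = -12
G(w, D) = -132 (G(w, D) = 11*(-12) = -132)
C(f, a) = -57 + a + f (C(f, a) = (a + f) - 57 = -57 + a + f)
z = 2399
z/C(-122, 5) + 22775/G(-122, -214) = 2399/(-57 + 5 - 122) + 22775/(-132) = 2399/(-174) + 22775*(-1/132) = 2399*(-1/174) - 22775/132 = -2399/174 - 22775/132 = -237751/1276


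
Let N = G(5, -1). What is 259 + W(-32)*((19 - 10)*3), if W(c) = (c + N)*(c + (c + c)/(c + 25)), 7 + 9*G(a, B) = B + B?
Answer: 144373/7 ≈ 20625.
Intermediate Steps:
G(a, B) = -7/9 + 2*B/9 (G(a, B) = -7/9 + (B + B)/9 = -7/9 + (2*B)/9 = -7/9 + 2*B/9)
N = -1 (N = -7/9 + (2/9)*(-1) = -7/9 - 2/9 = -1)
W(c) = (-1 + c)*(c + 2*c/(25 + c)) (W(c) = (c - 1)*(c + (c + c)/(c + 25)) = (-1 + c)*(c + (2*c)/(25 + c)) = (-1 + c)*(c + 2*c/(25 + c)))
259 + W(-32)*((19 - 10)*3) = 259 + (-32*(-27 + (-32)**2 + 26*(-32))/(25 - 32))*((19 - 10)*3) = 259 + (-32*(-27 + 1024 - 832)/(-7))*(9*3) = 259 - 32*(-1/7)*165*27 = 259 + (5280/7)*27 = 259 + 142560/7 = 144373/7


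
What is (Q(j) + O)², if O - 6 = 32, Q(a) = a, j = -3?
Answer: 1225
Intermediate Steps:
O = 38 (O = 6 + 32 = 38)
(Q(j) + O)² = (-3 + 38)² = 35² = 1225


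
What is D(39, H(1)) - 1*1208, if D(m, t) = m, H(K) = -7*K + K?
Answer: -1169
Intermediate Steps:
H(K) = -6*K
D(39, H(1)) - 1*1208 = 39 - 1*1208 = 39 - 1208 = -1169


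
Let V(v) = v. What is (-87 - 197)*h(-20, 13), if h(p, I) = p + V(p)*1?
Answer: 11360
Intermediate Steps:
h(p, I) = 2*p (h(p, I) = p + p*1 = p + p = 2*p)
(-87 - 197)*h(-20, 13) = (-87 - 197)*(2*(-20)) = -284*(-40) = 11360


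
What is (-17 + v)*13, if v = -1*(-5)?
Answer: -156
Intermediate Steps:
v = 5
(-17 + v)*13 = (-17 + 5)*13 = -12*13 = -156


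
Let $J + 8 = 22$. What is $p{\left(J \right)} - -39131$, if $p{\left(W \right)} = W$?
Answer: $39145$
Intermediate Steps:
$J = 14$ ($J = -8 + 22 = 14$)
$p{\left(J \right)} - -39131 = 14 - -39131 = 14 + 39131 = 39145$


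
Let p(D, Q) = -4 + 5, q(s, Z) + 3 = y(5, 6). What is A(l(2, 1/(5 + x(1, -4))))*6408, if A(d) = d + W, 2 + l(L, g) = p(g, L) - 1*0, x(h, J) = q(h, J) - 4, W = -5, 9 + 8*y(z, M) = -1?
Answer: -38448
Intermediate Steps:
y(z, M) = -5/4 (y(z, M) = -9/8 + (1/8)*(-1) = -9/8 - 1/8 = -5/4)
q(s, Z) = -17/4 (q(s, Z) = -3 - 5/4 = -17/4)
x(h, J) = -33/4 (x(h, J) = -17/4 - 4 = -33/4)
p(D, Q) = 1
l(L, g) = -1 (l(L, g) = -2 + (1 - 1*0) = -2 + (1 + 0) = -2 + 1 = -1)
A(d) = -5 + d (A(d) = d - 5 = -5 + d)
A(l(2, 1/(5 + x(1, -4))))*6408 = (-5 - 1)*6408 = -6*6408 = -38448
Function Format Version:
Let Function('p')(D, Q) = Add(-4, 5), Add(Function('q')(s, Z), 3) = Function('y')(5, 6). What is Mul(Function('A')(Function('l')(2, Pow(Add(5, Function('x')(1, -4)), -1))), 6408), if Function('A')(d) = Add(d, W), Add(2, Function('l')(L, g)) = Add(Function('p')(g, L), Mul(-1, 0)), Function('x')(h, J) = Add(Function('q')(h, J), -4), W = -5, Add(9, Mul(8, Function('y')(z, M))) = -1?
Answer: -38448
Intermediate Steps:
Function('y')(z, M) = Rational(-5, 4) (Function('y')(z, M) = Add(Rational(-9, 8), Mul(Rational(1, 8), -1)) = Add(Rational(-9, 8), Rational(-1, 8)) = Rational(-5, 4))
Function('q')(s, Z) = Rational(-17, 4) (Function('q')(s, Z) = Add(-3, Rational(-5, 4)) = Rational(-17, 4))
Function('x')(h, J) = Rational(-33, 4) (Function('x')(h, J) = Add(Rational(-17, 4), -4) = Rational(-33, 4))
Function('p')(D, Q) = 1
Function('l')(L, g) = -1 (Function('l')(L, g) = Add(-2, Add(1, Mul(-1, 0))) = Add(-2, Add(1, 0)) = Add(-2, 1) = -1)
Function('A')(d) = Add(-5, d) (Function('A')(d) = Add(d, -5) = Add(-5, d))
Mul(Function('A')(Function('l')(2, Pow(Add(5, Function('x')(1, -4)), -1))), 6408) = Mul(Add(-5, -1), 6408) = Mul(-6, 6408) = -38448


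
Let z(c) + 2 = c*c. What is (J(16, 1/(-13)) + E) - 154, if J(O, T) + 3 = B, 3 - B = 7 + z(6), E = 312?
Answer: 117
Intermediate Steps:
z(c) = -2 + c² (z(c) = -2 + c*c = -2 + c²)
B = -38 (B = 3 - (7 + (-2 + 6²)) = 3 - (7 + (-2 + 36)) = 3 - (7 + 34) = 3 - 1*41 = 3 - 41 = -38)
J(O, T) = -41 (J(O, T) = -3 - 38 = -41)
(J(16, 1/(-13)) + E) - 154 = (-41 + 312) - 154 = 271 - 154 = 117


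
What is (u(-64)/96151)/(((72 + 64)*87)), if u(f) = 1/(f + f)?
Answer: -1/145620304896 ≈ -6.8672e-12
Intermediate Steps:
u(f) = 1/(2*f)
(u(-64)/96151)/(((72 + 64)*87)) = (((1/2)/(-64))/96151)/(((72 + 64)*87)) = (((1/2)*(-1/64))*(1/96151))/((136*87)) = -1/128*1/96151/11832 = -1/12307328*1/11832 = -1/145620304896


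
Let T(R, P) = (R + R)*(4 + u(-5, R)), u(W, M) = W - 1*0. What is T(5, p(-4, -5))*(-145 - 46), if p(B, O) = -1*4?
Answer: 1910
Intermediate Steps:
u(W, M) = W (u(W, M) = W + 0 = W)
p(B, O) = -4
T(R, P) = -2*R (T(R, P) = (R + R)*(4 - 5) = (2*R)*(-1) = -2*R)
T(5, p(-4, -5))*(-145 - 46) = (-2*5)*(-145 - 46) = -10*(-191) = 1910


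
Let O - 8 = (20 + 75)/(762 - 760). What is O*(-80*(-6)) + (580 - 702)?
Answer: 26518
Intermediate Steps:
O = 111/2 (O = 8 + (20 + 75)/(762 - 760) = 8 + 95/2 = 111/2 ≈ 55.500)
O*(-80*(-6)) + (580 - 702) = 111*(-80*(-6))/2 + (580 - 702) = (111/2)*480 - 122 = 26640 - 122 = 26518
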